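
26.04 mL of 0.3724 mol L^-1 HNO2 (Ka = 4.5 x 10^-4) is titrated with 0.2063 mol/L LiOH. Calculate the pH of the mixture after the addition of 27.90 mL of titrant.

Initial n(HNO2) = 0.3724 x 0.02604 = 0.009697 mol.
n(LiOH) added = 0.2063 x 0.02790 = 0.005756 mol, converting that many moles of HNO2 to NO2-.
Remaining n(HNO2) = 0.003942 mol; n(NO2-) = 0.005756 mol.
By Henderson-Hasselbalch, pH = pKa + log([A^-]/[HA]) = 3.35 + log(0.005756/0.003942) = 3.35 + (+0.16) = 3.51.

3.51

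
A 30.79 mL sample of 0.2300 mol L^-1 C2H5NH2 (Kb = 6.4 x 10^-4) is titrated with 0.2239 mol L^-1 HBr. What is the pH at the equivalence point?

n(C2H5NH2) = 0.2300 x 0.03079 = 0.007082 mol; V(HBr) at equivalence = 0.007082/0.2239 = 0.03163 L.
At equivalence the base is fully converted to C2H5NH3+; total volume = 0.06242 L, so [C2H5NH3+] = 0.007082/0.06242 = 0.1135 M.
Ka(C2H5NH3+) = Kw/Kb = 1.0e-14 / 6.4 x 10^-4 = 1.56e-11.
[H^+] = sqrt(Ka x [C2H5NH3+]) = sqrt(1.56e-11 x 0.1135) = 1.33e-6 M.
pH = -log(1.33e-6) = 5.88.

5.88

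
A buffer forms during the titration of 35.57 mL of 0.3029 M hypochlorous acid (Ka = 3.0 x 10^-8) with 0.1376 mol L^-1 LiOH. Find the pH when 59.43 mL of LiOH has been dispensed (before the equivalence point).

Initial n(HClO) = 0.3029 x 0.03557 = 0.01077 mol.
n(LiOH) added = 0.1376 x 0.05943 = 0.008178 mol, converting that many moles of HClO to ClO-.
Remaining n(HClO) = 0.002597 mol; n(ClO-) = 0.008178 mol.
By Henderson-Hasselbalch, pH = pKa + log([A^-]/[HA]) = 7.52 + log(0.008178/0.002597) = 7.52 + (+0.50) = 8.02.

8.02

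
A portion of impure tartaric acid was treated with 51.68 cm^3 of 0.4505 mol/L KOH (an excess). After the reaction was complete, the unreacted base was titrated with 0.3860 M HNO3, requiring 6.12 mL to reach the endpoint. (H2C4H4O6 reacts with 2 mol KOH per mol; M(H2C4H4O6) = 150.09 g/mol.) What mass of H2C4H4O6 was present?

1.57 g

Total n(KOH) added = 0.4505 x 0.05168 = 0.02328 mol.
n(HNO3) used = 0.3860 x 0.006120 = 0.002362 mol, which equals the excess n(KOH).
So n(KOH) consumed by the sample = 0.02328 - 0.002362 = 0.02092 mol.
n(H2C4H4O6) = 0.02092 / 2 = 0.01046 mol.
mass = 0.01046 mol x 150.09 g/mol = 1.57 g.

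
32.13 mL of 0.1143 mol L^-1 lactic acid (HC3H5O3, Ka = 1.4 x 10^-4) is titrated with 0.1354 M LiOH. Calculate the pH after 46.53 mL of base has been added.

n(acid) = 0.1143 x 0.03213 = 0.003672 mol; n(LiOH) added = 0.1354 x 0.04653 = 0.006300 mol.
Base is in excess by 0.006300 - 0.003672 = 0.002628 mol in a total volume of 0.07866 L.
[OH^-] = 0.002628/0.07866 = 0.03341 M, so pOH = 1.48 and pH = 14.00 - 1.48 = 12.52.

12.52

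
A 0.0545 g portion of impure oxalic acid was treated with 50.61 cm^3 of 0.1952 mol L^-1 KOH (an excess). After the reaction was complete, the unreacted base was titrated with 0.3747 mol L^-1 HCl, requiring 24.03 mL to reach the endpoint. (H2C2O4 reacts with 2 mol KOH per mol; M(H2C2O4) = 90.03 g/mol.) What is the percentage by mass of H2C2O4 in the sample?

72.3%

Total n(KOH) added = 0.1952 x 0.05061 = 0.009879 mol.
n(HCl) used = 0.3747 x 0.02403 = 0.009004 mol, which equals the excess n(KOH).
So n(KOH) consumed by the sample = 0.009879 - 0.009004 = 0.0008750 mol.
n(H2C2O4) = 0.0008750 / 2 = 0.0004375 mol.
mass H2C2O4 = 0.0004375 x 90.03 = 0.03939 g, so %H2C2O4 = 0.03939/0.0545 x 100 = 72.3%.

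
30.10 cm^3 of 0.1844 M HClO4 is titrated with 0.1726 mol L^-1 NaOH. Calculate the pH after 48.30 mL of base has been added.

12.55

n(acid) = 0.1844 x 0.03010 = 0.005550 mol; n(NaOH) added = 0.1726 x 0.04830 = 0.008337 mol.
Base is in excess by 0.008337 - 0.005550 = 0.002786 mol in a total volume of 0.07840 L.
[OH^-] = 0.002786/0.07840 = 0.03554 M, so pOH = 1.45 and pH = 14.00 - 1.45 = 12.55.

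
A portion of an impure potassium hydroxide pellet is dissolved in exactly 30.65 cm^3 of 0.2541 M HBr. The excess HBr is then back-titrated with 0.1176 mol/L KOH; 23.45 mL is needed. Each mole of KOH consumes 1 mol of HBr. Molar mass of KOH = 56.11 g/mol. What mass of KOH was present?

Total n(HBr) added = 0.2541 x 0.03065 = 0.007788 mol.
n(KOH) used = 0.1176 x 0.02345 = 0.002758 mol, which equals the excess n(HBr).
So n(HBr) consumed by the sample = 0.007788 - 0.002758 = 0.005030 mol.
n(KOH) = 0.005030 / 1 = 0.005030 mol.
mass = 0.005030 mol x 56.11 g/mol = 0.282 g.

0.282 g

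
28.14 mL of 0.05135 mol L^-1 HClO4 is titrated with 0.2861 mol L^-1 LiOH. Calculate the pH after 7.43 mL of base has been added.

n(acid) = 0.05135 x 0.02814 = 0.001445 mol; n(LiOH) added = 0.2861 x 0.007430 = 0.002126 mol.
Base is in excess by 0.002126 - 0.001445 = 0.0006807 mol in a total volume of 0.03557 L.
[OH^-] = 0.0006807/0.03557 = 0.01914 M, so pOH = 1.72 and pH = 14.00 - 1.72 = 12.28.

12.28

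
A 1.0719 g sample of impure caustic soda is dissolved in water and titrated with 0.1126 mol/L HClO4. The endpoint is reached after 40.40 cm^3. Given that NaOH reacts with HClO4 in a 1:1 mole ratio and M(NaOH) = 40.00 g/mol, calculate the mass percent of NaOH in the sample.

n(HClO4) = 0.1126 x 0.04040 = 0.004549 mol.
n(NaOH) = 0.004549 / 1 = 0.004549 mol.
mass of NaOH = 0.004549 x 40.00 = 0.1820 g.
% purity = 0.1820 / 1.0719 x 100 = 17.0%.

17.0%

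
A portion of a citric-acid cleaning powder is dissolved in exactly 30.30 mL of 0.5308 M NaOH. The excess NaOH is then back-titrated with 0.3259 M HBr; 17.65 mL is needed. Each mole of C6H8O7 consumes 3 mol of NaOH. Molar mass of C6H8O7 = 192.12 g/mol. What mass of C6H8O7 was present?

0.662 g

Total n(NaOH) added = 0.5308 x 0.03030 = 0.01608 mol.
n(HBr) used = 0.3259 x 0.01765 = 0.005752 mol, which equals the excess n(NaOH).
So n(NaOH) consumed by the sample = 0.01608 - 0.005752 = 0.01033 mol.
n(C6H8O7) = 0.01033 / 3 = 0.003444 mol.
mass = 0.003444 mol x 192.12 g/mol = 0.662 g.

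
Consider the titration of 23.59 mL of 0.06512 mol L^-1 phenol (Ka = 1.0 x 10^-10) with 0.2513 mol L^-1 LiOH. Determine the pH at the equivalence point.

11.36

n(C6H5OH) = 0.06512 x 0.02359 = 0.001536 mol; V(LiOH) at equivalence = 0.001536/0.2513 = 0.006113 L.
At equivalence all the acid is converted to C6H5O-; total volume = 0.02359 + 0.006113 = 0.02970 L, so [C6H5O-] = 0.001536/0.02970 = 0.05172 M.
Kb = Kw/Ka = 1.0e-14 / 1.0 x 10^-10 = 0.000100.
[OH^-] = sqrt(Kb x [C6H5O-]) = sqrt(0.000100 x 0.05172) = 0.00227 M.
pOH = 2.64, so pH = 14.00 - 2.64 = 11.36.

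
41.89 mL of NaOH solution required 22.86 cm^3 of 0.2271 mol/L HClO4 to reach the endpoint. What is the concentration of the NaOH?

n(HClO4) delivered = 0.2271 x 0.02286 = 0.005192 mol.
For a 1:1 reaction, n(NaOH) = 0.005192 mol.
[NaOH] = 0.005192 mol / 0.04189 L = 0.124 M.

0.124 M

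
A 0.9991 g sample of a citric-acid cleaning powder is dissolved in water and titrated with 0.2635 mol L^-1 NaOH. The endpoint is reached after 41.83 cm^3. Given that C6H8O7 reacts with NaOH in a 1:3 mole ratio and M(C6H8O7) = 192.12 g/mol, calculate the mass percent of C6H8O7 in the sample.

70.6%

n(NaOH) = 0.2635 x 0.04183 = 0.01102 mol.
n(C6H8O7) = 0.01102 / 3 = 0.003674 mol.
mass of C6H8O7 = 0.003674 x 192.12 = 0.7059 g.
% purity = 0.7059 / 0.9991 x 100 = 70.6%.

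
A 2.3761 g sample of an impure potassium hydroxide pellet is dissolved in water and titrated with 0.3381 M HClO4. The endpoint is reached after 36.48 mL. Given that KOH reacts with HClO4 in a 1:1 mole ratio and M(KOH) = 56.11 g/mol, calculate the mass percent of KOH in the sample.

n(HClO4) = 0.3381 x 0.03648 = 0.01233 mol.
n(KOH) = 0.01233 / 1 = 0.01233 mol.
mass of KOH = 0.01233 x 56.11 = 0.6921 g.
% purity = 0.6921 / 2.3761 x 100 = 29.1%.

29.1%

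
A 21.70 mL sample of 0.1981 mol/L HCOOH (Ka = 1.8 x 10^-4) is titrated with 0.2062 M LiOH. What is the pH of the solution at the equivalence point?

8.37

n(HCOOH) = 0.1981 x 0.02170 = 0.004299 mol; V(LiOH) at equivalence = 0.004299/0.2062 = 0.02085 L.
At equivalence all the acid is converted to HCOO-; total volume = 0.02170 + 0.02085 = 0.04255 L, so [HCOO-] = 0.004299/0.04255 = 0.1010 M.
Kb = Kw/Ka = 1.0e-14 / 1.8 x 10^-4 = 5.56e-11.
[OH^-] = sqrt(Kb x [HCOO-]) = sqrt(5.56e-11 x 0.1010) = 2.37e-6 M.
pOH = 5.63, so pH = 14.00 - 5.63 = 8.37.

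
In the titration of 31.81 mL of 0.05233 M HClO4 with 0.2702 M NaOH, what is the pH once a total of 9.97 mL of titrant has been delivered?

12.39

n(acid) = 0.05233 x 0.03181 = 0.001665 mol; n(NaOH) added = 0.2702 x 0.009970 = 0.002694 mol.
Base is in excess by 0.002694 - 0.001665 = 0.001029 mol in a total volume of 0.04178 L.
[OH^-] = 0.001029/0.04178 = 0.02464 M, so pOH = 1.61 and pH = 14.00 - 1.61 = 12.39.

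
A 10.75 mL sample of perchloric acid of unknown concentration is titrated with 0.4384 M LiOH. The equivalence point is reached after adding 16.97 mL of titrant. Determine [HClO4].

n(LiOH) delivered = 0.4384 x 0.01697 = 0.007440 mol.
For a 1:1 reaction, n(HClO4) = 0.007440 mol.
[HClO4] = 0.007440 mol / 0.01075 L = 0.692 M.

0.692 M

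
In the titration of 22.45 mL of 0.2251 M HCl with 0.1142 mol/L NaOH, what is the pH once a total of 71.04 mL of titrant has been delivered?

n(acid) = 0.2251 x 0.02245 = 0.005053 mol; n(NaOH) added = 0.1142 x 0.07104 = 0.008113 mol.
Base is in excess by 0.008113 - 0.005053 = 0.003059 mol in a total volume of 0.09349 L.
[OH^-] = 0.003059/0.09349 = 0.03272 M, so pOH = 1.49 and pH = 14.00 - 1.49 = 12.51.

12.51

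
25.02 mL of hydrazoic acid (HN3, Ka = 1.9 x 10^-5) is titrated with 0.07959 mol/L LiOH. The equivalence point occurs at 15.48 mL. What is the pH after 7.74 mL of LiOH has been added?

7.74 mL is exactly half the equivalence volume (15.48/2), i.e. the half-equivalence point.
There, n(HA) = n(A^-), so pH = pKa = -log(1.9 x 10^-5) = 4.72.

4.72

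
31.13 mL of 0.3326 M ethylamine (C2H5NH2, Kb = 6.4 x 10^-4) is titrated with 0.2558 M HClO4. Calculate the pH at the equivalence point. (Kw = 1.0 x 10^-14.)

n(C2H5NH2) = 0.3326 x 0.03113 = 0.01035 mol; V(HClO4) at equivalence = 0.01035/0.2558 = 0.04048 L.
At equivalence the base is fully converted to C2H5NH3+; total volume = 0.07161 L, so [C2H5NH3+] = 0.01035/0.07161 = 0.1446 M.
Ka(C2H5NH3+) = Kw/Kb = 1.0e-14 / 6.4 x 10^-4 = 1.56e-11.
[H^+] = sqrt(Ka x [C2H5NH3+]) = sqrt(1.56e-11 x 0.1446) = 1.50e-6 M.
pH = -log(1.50e-6) = 5.82.

5.82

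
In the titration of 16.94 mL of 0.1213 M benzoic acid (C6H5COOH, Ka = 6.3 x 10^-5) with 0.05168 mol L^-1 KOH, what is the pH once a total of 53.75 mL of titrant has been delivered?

12.01

n(acid) = 0.1213 x 0.01694 = 0.002055 mol; n(KOH) added = 0.05168 x 0.05375 = 0.002778 mol.
Base is in excess by 0.002778 - 0.002055 = 0.0007230 mol in a total volume of 0.07069 L.
[OH^-] = 0.0007230/0.07069 = 0.01023 M, so pOH = 1.99 and pH = 14.00 - 1.99 = 12.01.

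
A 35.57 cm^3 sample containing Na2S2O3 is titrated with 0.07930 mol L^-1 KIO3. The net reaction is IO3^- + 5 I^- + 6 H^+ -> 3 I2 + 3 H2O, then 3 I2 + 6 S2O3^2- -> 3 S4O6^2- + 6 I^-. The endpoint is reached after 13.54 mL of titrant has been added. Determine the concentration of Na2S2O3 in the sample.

0.181 M

n(KIO3) = 0.07930 x 0.01354 = 0.001074 mol.
From the balanced equation, 1 mol KIO3 reacts with 6 mol Na2S2O3, so n(Na2S2O3) = 0.001074 x 6/1 = 0.006442 mol.
[Na2S2O3] = 0.006442 / 0.03557 L = 0.181 M.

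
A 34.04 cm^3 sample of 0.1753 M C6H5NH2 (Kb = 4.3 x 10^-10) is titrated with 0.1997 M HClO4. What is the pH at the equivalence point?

n(C6H5NH2) = 0.1753 x 0.03404 = 0.005967 mol; V(HClO4) at equivalence = 0.005967/0.1997 = 0.02988 L.
At equivalence the base is fully converted to C6H5NH3+; total volume = 0.06392 L, so [C6H5NH3+] = 0.005967/0.06392 = 0.09335 M.
Ka(C6H5NH3+) = Kw/Kb = 1.0e-14 / 4.3 x 10^-10 = 2.33e-5.
[H^+] = sqrt(Ka x [C6H5NH3+]) = sqrt(2.33e-5 x 0.09335) = 0.00147 M.
pH = -log(0.00147) = 2.83.

2.83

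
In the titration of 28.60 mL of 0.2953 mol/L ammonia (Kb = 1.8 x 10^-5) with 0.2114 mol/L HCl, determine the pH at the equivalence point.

5.08

n(NH3) = 0.2953 x 0.02860 = 0.008446 mol; V(HCl) at equivalence = 0.008446/0.2114 = 0.03995 L.
At equivalence the base is fully converted to NH4+; total volume = 0.06855 L, so [NH4+] = 0.008446/0.06855 = 0.1232 M.
Ka(NH4+) = Kw/Kb = 1.0e-14 / 1.8 x 10^-5 = 5.56e-10.
[H^+] = sqrt(Ka x [NH4+]) = sqrt(5.56e-10 x 0.1232) = 8.27e-6 M.
pH = -log(8.27e-6) = 5.08.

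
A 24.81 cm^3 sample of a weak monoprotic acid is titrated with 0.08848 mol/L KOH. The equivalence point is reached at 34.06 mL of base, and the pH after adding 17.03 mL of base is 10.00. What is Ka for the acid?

17.03 mL is half of the equivalence volume, so this is the half-equivalence point where [HA] = [A^-].
At half-equivalence pH = pKa, so pKa = 10.00.
Ka = 10^(-10.00) = 1.0 x 10^-10.

1.0 x 10^-10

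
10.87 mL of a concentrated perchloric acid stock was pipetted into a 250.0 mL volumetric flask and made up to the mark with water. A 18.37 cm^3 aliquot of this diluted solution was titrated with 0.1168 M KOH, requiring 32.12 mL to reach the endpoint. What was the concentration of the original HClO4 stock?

4.70 M

n(KOH) = 0.1168 x 0.03212 = 0.003752 mol.
n(HClO4) in the aliquot = 0.003752 mol.
[diluted HClO4] = 0.003752 / 0.01837 = 0.2042 M.
Dilution factor = 250.0/10.87 = 23.00, so [stock] = 0.2042 x 23.00 = 4.70 M.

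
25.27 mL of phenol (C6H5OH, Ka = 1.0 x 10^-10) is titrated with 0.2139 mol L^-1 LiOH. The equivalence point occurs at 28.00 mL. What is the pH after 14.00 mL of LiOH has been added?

10.00

14.00 mL is exactly half the equivalence volume (28.00/2), i.e. the half-equivalence point.
There, n(HA) = n(A^-), so pH = pKa = -log(1.0 x 10^-10) = 10.00.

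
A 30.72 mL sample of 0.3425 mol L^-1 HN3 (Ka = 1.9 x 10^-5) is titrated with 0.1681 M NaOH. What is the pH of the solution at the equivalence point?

8.89

n(HN3) = 0.3425 x 0.03072 = 0.01052 mol; V(NaOH) at equivalence = 0.01052/0.1681 = 0.06259 L.
At equivalence all the acid is converted to N3-; total volume = 0.03072 + 0.06259 = 0.09331 L, so [N3-] = 0.01052/0.09331 = 0.1128 M.
Kb = Kw/Ka = 1.0e-14 / 1.9 x 10^-5 = 5.26e-10.
[OH^-] = sqrt(Kb x [N3-]) = sqrt(5.26e-10 x 0.1128) = 7.70e-6 M.
pOH = 5.11, so pH = 14.00 - 5.11 = 8.89.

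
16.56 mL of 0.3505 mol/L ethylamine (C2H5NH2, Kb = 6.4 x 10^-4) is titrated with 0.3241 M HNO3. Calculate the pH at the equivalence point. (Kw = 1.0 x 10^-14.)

5.79

n(C2H5NH2) = 0.3505 x 0.01656 = 0.005804 mol; V(HNO3) at equivalence = 0.005804/0.3241 = 0.01791 L.
At equivalence the base is fully converted to C2H5NH3+; total volume = 0.03447 L, so [C2H5NH3+] = 0.005804/0.03447 = 0.1684 M.
Ka(C2H5NH3+) = Kw/Kb = 1.0e-14 / 6.4 x 10^-4 = 1.56e-11.
[H^+] = sqrt(Ka x [C2H5NH3+]) = sqrt(1.56e-11 x 0.1684) = 1.62e-6 M.
pH = -log(1.62e-6) = 5.79.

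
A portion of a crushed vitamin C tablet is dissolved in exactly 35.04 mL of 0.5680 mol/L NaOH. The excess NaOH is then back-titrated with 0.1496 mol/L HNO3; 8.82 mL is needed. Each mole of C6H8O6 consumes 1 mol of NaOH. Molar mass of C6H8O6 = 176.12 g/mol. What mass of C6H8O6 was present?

Total n(NaOH) added = 0.5680 x 0.03504 = 0.01990 mol.
n(HNO3) used = 0.1496 x 0.008820 = 0.001319 mol, which equals the excess n(NaOH).
So n(NaOH) consumed by the sample = 0.01990 - 0.001319 = 0.01858 mol.
n(C6H8O6) = 0.01858 / 1 = 0.01858 mol.
mass = 0.01858 mol x 176.12 g/mol = 3.27 g.

3.27 g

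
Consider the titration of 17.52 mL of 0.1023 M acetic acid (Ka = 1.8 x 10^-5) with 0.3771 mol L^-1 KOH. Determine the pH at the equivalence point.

8.83

n(CH3COOH) = 0.1023 x 0.01752 = 0.001792 mol; V(KOH) at equivalence = 0.001792/0.3771 = 0.004753 L.
At equivalence all the acid is converted to CH3COO-; total volume = 0.01752 + 0.004753 = 0.02227 L, so [CH3COO-] = 0.001792/0.02227 = 0.08047 M.
Kb = Kw/Ka = 1.0e-14 / 1.8 x 10^-5 = 5.56e-10.
[OH^-] = sqrt(Kb x [CH3COO-]) = sqrt(5.56e-10 x 0.08047) = 6.69e-6 M.
pOH = 5.17, so pH = 14.00 - 5.17 = 8.83.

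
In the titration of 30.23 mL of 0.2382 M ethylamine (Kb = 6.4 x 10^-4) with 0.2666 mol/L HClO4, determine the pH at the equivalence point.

5.85

n(C2H5NH2) = 0.2382 x 0.03023 = 0.007201 mol; V(HClO4) at equivalence = 0.007201/0.2666 = 0.02701 L.
At equivalence the base is fully converted to C2H5NH3+; total volume = 0.05724 L, so [C2H5NH3+] = 0.007201/0.05724 = 0.1258 M.
Ka(C2H5NH3+) = Kw/Kb = 1.0e-14 / 6.4 x 10^-4 = 1.56e-11.
[H^+] = sqrt(Ka x [C2H5NH3+]) = sqrt(1.56e-11 x 0.1258) = 1.40e-6 M.
pH = -log(1.40e-6) = 5.85.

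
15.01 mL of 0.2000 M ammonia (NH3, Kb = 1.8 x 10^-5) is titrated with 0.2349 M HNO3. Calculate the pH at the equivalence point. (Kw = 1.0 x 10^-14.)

n(NH3) = 0.2000 x 0.01501 = 0.003002 mol; V(HNO3) at equivalence = 0.003002/0.2349 = 0.01278 L.
At equivalence the base is fully converted to NH4+; total volume = 0.02779 L, so [NH4+] = 0.003002/0.02779 = 0.1080 M.
Ka(NH4+) = Kw/Kb = 1.0e-14 / 1.8 x 10^-5 = 5.56e-10.
[H^+] = sqrt(Ka x [NH4+]) = sqrt(5.56e-10 x 0.1080) = 7.75e-6 M.
pH = -log(7.75e-6) = 5.11.

5.11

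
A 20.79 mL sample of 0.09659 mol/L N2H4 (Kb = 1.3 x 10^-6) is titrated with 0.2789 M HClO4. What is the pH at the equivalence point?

4.63

n(N2H4) = 0.09659 x 0.02079 = 0.002008 mol; V(HClO4) at equivalence = 0.002008/0.2789 = 0.007200 L.
At equivalence the base is fully converted to N2H5+; total volume = 0.02799 L, so [N2H5+] = 0.002008/0.02799 = 0.07174 M.
Ka(N2H5+) = Kw/Kb = 1.0e-14 / 1.3 x 10^-6 = 7.69e-9.
[H^+] = sqrt(Ka x [N2H5+]) = sqrt(7.69e-9 x 0.07174) = 2.35e-5 M.
pH = -log(2.35e-5) = 4.63.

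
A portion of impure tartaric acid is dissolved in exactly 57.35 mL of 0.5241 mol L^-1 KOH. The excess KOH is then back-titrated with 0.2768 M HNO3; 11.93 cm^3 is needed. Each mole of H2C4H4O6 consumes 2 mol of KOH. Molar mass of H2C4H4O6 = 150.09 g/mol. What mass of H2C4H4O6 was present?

2.01 g

Total n(KOH) added = 0.5241 x 0.05735 = 0.03006 mol.
n(HNO3) used = 0.2768 x 0.01193 = 0.003302 mol, which equals the excess n(KOH).
So n(KOH) consumed by the sample = 0.03006 - 0.003302 = 0.02675 mol.
n(H2C4H4O6) = 0.02675 / 2 = 0.01338 mol.
mass = 0.01338 mol x 150.09 g/mol = 2.01 g.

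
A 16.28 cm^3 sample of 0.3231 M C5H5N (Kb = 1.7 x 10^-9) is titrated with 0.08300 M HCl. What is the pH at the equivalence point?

n(C5H5N) = 0.3231 x 0.01628 = 0.005260 mol; V(HCl) at equivalence = 0.005260/0.08300 = 0.06337 L.
At equivalence the base is fully converted to C5H5NH+; total volume = 0.07965 L, so [C5H5NH+] = 0.005260/0.07965 = 0.06604 M.
Ka(C5H5NH+) = Kw/Kb = 1.0e-14 / 1.7 x 10^-9 = 5.88e-6.
[H^+] = sqrt(Ka x [C5H5NH+]) = sqrt(5.88e-6 x 0.06604) = 0.000623 M.
pH = -log(0.000623) = 3.21.

3.21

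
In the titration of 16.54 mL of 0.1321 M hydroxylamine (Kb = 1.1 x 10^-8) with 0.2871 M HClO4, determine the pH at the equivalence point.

n(NH2OH) = 0.1321 x 0.01654 = 0.002185 mol; V(HClO4) at equivalence = 0.002185/0.2871 = 0.007610 L.
At equivalence the base is fully converted to NH3OH+; total volume = 0.02415 L, so [NH3OH+] = 0.002185/0.02415 = 0.09047 M.
Ka(NH3OH+) = Kw/Kb = 1.0e-14 / 1.1 x 10^-8 = 9.09e-7.
[H^+] = sqrt(Ka x [NH3OH+]) = sqrt(9.09e-7 x 0.09047) = 0.000287 M.
pH = -log(0.000287) = 3.54.

3.54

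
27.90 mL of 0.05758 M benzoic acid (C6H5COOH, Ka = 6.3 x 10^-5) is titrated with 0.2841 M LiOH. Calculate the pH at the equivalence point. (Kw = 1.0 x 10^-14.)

8.44

n(C6H5COOH) = 0.05758 x 0.02790 = 0.001606 mol; V(LiOH) at equivalence = 0.001606/0.2841 = 0.005655 L.
At equivalence all the acid is converted to C6H5COO-; total volume = 0.02790 + 0.005655 = 0.03355 L, so [C6H5COO-] = 0.001606/0.03355 = 0.04788 M.
Kb = Kw/Ka = 1.0e-14 / 6.3 x 10^-5 = 1.59e-10.
[OH^-] = sqrt(Kb x [C6H5COO-]) = sqrt(1.59e-10 x 0.04788) = 2.76e-6 M.
pOH = 5.56, so pH = 14.00 - 5.56 = 8.44.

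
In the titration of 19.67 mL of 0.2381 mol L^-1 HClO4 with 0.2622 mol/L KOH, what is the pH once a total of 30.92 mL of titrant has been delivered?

12.83

n(acid) = 0.2381 x 0.01967 = 0.004683 mol; n(KOH) added = 0.2622 x 0.03092 = 0.008107 mol.
Base is in excess by 0.008107 - 0.004683 = 0.003424 mol in a total volume of 0.05059 L.
[OH^-] = 0.003424/0.05059 = 0.06768 M, so pOH = 1.17 and pH = 14.00 - 1.17 = 12.83.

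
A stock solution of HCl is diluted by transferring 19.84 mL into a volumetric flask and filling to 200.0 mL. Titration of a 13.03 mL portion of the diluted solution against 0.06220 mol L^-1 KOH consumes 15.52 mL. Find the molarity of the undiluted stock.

0.747 M

n(KOH) = 0.06220 x 0.01552 = 0.0009653 mol.
n(HCl) in the aliquot = 0.0009653 mol.
[diluted HCl] = 0.0009653 / 0.01303 = 0.07409 M.
Dilution factor = 200.0/19.84 = 10.08, so [stock] = 0.07409 x 10.08 = 0.747 M.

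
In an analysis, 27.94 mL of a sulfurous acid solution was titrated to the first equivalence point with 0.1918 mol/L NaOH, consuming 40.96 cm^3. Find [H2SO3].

0.281 M

n(NaOH) = 0.1918 x 0.04096 = 0.007856 mol.
At the first equivalence point, 1 mol OH^- react per mol H2SO3, so n(H2SO3) = 0.007856 / 1 = 0.007856 mol.
[H2SO3] = 0.007856 / 0.02794 L = 0.281 M.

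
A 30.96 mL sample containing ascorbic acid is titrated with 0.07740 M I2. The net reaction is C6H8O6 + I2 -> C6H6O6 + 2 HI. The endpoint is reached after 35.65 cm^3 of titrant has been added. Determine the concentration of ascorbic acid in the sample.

n(I2) = 0.07740 x 0.03565 = 0.002759 mol.
From the balanced equation, 1 mol I2 reacts with 1 mol ascorbic acid, so n(ascorbic acid) = 0.002759 x 1/1 = 0.002759 mol.
[ascorbic acid] = 0.002759 / 0.03096 L = 0.0891 M.

0.0891 M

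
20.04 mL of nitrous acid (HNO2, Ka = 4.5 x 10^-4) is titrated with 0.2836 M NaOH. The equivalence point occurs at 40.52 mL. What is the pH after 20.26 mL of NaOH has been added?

3.35

20.26 mL is exactly half the equivalence volume (40.52/2), i.e. the half-equivalence point.
There, n(HA) = n(A^-), so pH = pKa = -log(4.5 x 10^-4) = 3.35.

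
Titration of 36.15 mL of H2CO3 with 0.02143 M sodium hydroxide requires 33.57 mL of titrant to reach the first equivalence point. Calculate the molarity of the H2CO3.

n(NaOH) = 0.02143 x 0.03357 = 0.0007194 mol.
At the first equivalence point, 1 mol OH^- react per mol H2CO3, so n(H2CO3) = 0.0007194 / 1 = 0.0007194 mol.
[H2CO3] = 0.0007194 / 0.03615 L = 0.0199 M.

0.0199 M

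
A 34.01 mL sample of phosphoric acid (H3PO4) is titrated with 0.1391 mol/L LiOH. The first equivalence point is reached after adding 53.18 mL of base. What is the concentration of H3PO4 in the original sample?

0.218 M

n(LiOH) = 0.1391 x 0.05318 = 0.007397 mol.
At the first equivalence point, 1 mol OH^- react per mol H3PO4, so n(H3PO4) = 0.007397 / 1 = 0.007397 mol.
[H3PO4] = 0.007397 / 0.03401 L = 0.218 M.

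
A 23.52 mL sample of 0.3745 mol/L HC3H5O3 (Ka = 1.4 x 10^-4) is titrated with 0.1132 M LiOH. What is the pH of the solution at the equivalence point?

n(HC3H5O3) = 0.3745 x 0.02352 = 0.008808 mol; V(LiOH) at equivalence = 0.008808/0.1132 = 0.07781 L.
At equivalence all the acid is converted to C3H5O3-; total volume = 0.02352 + 0.07781 = 0.1013 L, so [C3H5O3-] = 0.008808/0.1013 = 0.08693 M.
Kb = Kw/Ka = 1.0e-14 / 1.4 x 10^-4 = 7.14e-11.
[OH^-] = sqrt(Kb x [C3H5O3-]) = sqrt(7.14e-11 x 0.08693) = 2.49e-6 M.
pOH = 5.60, so pH = 14.00 - 5.60 = 8.40.

8.40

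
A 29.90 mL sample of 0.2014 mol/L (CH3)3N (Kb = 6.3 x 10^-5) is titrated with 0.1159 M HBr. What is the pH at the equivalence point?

5.47

n((CH3)3N) = 0.2014 x 0.02990 = 0.006022 mol; V(HBr) at equivalence = 0.006022/0.1159 = 0.05196 L.
At equivalence the base is fully converted to (CH3)3NH+; total volume = 0.08186 L, so [(CH3)3NH+] = 0.006022/0.08186 = 0.07357 M.
Ka((CH3)3NH+) = Kw/Kb = 1.0e-14 / 6.3 x 10^-5 = 1.59e-10.
[H^+] = sqrt(Ka x [(CH3)3NH+]) = sqrt(1.59e-10 x 0.07357) = 3.42e-6 M.
pH = -log(3.42e-6) = 5.47.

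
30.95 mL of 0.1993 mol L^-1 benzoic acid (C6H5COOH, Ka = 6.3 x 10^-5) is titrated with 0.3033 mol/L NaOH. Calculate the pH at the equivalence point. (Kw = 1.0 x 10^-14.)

n(C6H5COOH) = 0.1993 x 0.03095 = 0.006168 mol; V(NaOH) at equivalence = 0.006168/0.3033 = 0.02034 L.
At equivalence all the acid is converted to C6H5COO-; total volume = 0.03095 + 0.02034 = 0.05129 L, so [C6H5COO-] = 0.006168/0.05129 = 0.1203 M.
Kb = Kw/Ka = 1.0e-14 / 6.3 x 10^-5 = 1.59e-10.
[OH^-] = sqrt(Kb x [C6H5COO-]) = sqrt(1.59e-10 x 0.1203) = 4.37e-6 M.
pOH = 5.36, so pH = 14.00 - 5.36 = 8.64.

8.64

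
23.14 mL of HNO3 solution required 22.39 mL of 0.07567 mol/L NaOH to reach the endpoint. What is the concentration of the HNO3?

n(NaOH) delivered = 0.07567 x 0.02239 = 0.001694 mol.
For a 1:1 reaction, n(HNO3) = 0.001694 mol.
[HNO3] = 0.001694 mol / 0.02314 L = 0.0732 M.

0.0732 M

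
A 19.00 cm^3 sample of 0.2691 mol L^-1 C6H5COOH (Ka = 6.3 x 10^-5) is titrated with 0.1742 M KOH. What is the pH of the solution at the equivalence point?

n(C6H5COOH) = 0.2691 x 0.01900 = 0.005113 mol; V(KOH) at equivalence = 0.005113/0.1742 = 0.02935 L.
At equivalence all the acid is converted to C6H5COO-; total volume = 0.01900 + 0.02935 = 0.04835 L, so [C6H5COO-] = 0.005113/0.04835 = 0.1057 M.
Kb = Kw/Ka = 1.0e-14 / 6.3 x 10^-5 = 1.59e-10.
[OH^-] = sqrt(Kb x [C6H5COO-]) = sqrt(1.59e-10 x 0.1057) = 4.10e-6 M.
pOH = 5.39, so pH = 14.00 - 5.39 = 8.61.

8.61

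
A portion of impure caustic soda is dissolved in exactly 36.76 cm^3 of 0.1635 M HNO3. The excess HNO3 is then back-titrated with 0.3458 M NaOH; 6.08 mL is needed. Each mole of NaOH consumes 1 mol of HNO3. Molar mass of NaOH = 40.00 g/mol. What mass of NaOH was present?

Total n(HNO3) added = 0.1635 x 0.03676 = 0.006010 mol.
n(NaOH) used = 0.3458 x 0.006080 = 0.002102 mol, which equals the excess n(HNO3).
So n(HNO3) consumed by the sample = 0.006010 - 0.002102 = 0.003908 mol.
n(NaOH) = 0.003908 / 1 = 0.003908 mol.
mass = 0.003908 mol x 40.00 g/mol = 0.156 g.

0.156 g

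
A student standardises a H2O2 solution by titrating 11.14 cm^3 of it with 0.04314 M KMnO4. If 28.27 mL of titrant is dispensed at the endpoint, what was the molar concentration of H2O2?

n(KMnO4) = 0.04314 x 0.02827 = 0.001220 mol.
From the balanced equation, 2 mol KMnO4 reacts with 5 mol H2O2, so n(H2O2) = 0.001220 x 5/2 = 0.003049 mol.
[H2O2] = 0.003049 / 0.01114 L = 0.274 M.

0.274 M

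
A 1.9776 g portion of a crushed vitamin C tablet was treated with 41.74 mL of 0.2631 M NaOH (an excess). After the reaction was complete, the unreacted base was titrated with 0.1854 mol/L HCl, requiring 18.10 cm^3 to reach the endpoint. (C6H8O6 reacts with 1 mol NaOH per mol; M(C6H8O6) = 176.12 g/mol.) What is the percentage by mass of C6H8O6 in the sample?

67.9%

Total n(NaOH) added = 0.2631 x 0.04174 = 0.01098 mol.
n(HCl) used = 0.1854 x 0.01810 = 0.003356 mol, which equals the excess n(NaOH).
So n(NaOH) consumed by the sample = 0.01098 - 0.003356 = 0.007626 mol.
n(C6H8O6) = 0.007626 / 1 = 0.007626 mol.
mass C6H8O6 = 0.007626 x 176.12 = 1.343 g, so %C6H8O6 = 1.343/1.9776 x 100 = 67.9%.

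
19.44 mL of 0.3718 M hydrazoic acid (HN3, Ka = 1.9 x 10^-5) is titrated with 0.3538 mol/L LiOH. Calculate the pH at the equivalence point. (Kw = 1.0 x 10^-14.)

n(HN3) = 0.3718 x 0.01944 = 0.007228 mol; V(LiOH) at equivalence = 0.007228/0.3538 = 0.02043 L.
At equivalence all the acid is converted to N3-; total volume = 0.01944 + 0.02043 = 0.03987 L, so [N3-] = 0.007228/0.03987 = 0.1813 M.
Kb = Kw/Ka = 1.0e-14 / 1.9 x 10^-5 = 5.26e-10.
[OH^-] = sqrt(Kb x [N3-]) = sqrt(5.26e-10 x 0.1813) = 9.77e-6 M.
pOH = 5.01, so pH = 14.00 - 5.01 = 8.99.

8.99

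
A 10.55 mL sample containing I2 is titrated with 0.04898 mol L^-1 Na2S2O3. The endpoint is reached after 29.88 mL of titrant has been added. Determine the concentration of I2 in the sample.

0.0694 M

n(Na2S2O3) = 0.04898 x 0.02988 = 0.001464 mol.
From the balanced equation, 2 mol Na2S2O3 reacts with 1 mol I2, so n(I2) = 0.001464 x 1/2 = 0.0007318 mol.
[I2] = 0.0007318 / 0.01055 L = 0.0694 M.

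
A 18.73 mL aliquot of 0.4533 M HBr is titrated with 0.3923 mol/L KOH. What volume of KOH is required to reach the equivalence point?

21.6 mL

n(HBr) = 0.4533 mol/L x 0.01873 L = 0.008490 mol.
At equivalence n(KOH) = n(HBr) = 0.008490 mol.
V(KOH) = 0.008490 / 0.3923 = 0.02164 L = 21.6 mL.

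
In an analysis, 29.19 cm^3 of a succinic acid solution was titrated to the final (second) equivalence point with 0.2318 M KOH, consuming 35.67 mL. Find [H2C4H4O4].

n(KOH) = 0.2318 x 0.03567 = 0.008268 mol.
At the final (second) equivalence point, 2 mol OH^- react per mol H2C4H4O4, so n(H2C4H4O4) = 0.008268 / 2 = 0.004134 mol.
[H2C4H4O4] = 0.004134 / 0.02919 L = 0.142 M.

0.142 M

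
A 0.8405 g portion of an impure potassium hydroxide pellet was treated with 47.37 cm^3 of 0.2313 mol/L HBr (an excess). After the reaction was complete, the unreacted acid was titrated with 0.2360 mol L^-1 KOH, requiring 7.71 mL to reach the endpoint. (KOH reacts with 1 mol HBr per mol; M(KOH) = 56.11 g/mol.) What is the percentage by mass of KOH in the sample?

61.0%

Total n(HBr) added = 0.2313 x 0.04737 = 0.01096 mol.
n(KOH) used = 0.2360 x 0.007710 = 0.001820 mol, which equals the excess n(HBr).
So n(HBr) consumed by the sample = 0.01096 - 0.001820 = 0.009137 mol.
n(KOH) = 0.009137 / 1 = 0.009137 mol.
mass KOH = 0.009137 x 56.11 = 0.5127 g, so %KOH = 0.5127/0.8405 x 100 = 61.0%.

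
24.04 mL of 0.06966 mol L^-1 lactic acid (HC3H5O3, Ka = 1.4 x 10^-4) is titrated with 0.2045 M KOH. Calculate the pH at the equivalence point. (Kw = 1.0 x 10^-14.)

n(HC3H5O3) = 0.06966 x 0.02404 = 0.001675 mol; V(KOH) at equivalence = 0.001675/0.2045 = 0.008189 L.
At equivalence all the acid is converted to C3H5O3-; total volume = 0.02404 + 0.008189 = 0.03223 L, so [C3H5O3-] = 0.001675/0.03223 = 0.05196 M.
Kb = Kw/Ka = 1.0e-14 / 1.4 x 10^-4 = 7.14e-11.
[OH^-] = sqrt(Kb x [C3H5O3-]) = sqrt(7.14e-11 x 0.05196) = 1.93e-6 M.
pOH = 5.72, so pH = 14.00 - 5.72 = 8.28.

8.28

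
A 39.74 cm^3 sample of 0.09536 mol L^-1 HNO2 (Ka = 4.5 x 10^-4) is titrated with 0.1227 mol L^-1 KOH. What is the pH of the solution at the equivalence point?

n(HNO2) = 0.09536 x 0.03974 = 0.003790 mol; V(KOH) at equivalence = 0.003790/0.1227 = 0.03089 L.
At equivalence all the acid is converted to NO2-; total volume = 0.03974 + 0.03089 = 0.07063 L, so [NO2-] = 0.003790/0.07063 = 0.05366 M.
Kb = Kw/Ka = 1.0e-14 / 4.5 x 10^-4 = 2.22e-11.
[OH^-] = sqrt(Kb x [NO2-]) = sqrt(2.22e-11 x 0.05366) = 1.09e-6 M.
pOH = 5.96, so pH = 14.00 - 5.96 = 8.04.

8.04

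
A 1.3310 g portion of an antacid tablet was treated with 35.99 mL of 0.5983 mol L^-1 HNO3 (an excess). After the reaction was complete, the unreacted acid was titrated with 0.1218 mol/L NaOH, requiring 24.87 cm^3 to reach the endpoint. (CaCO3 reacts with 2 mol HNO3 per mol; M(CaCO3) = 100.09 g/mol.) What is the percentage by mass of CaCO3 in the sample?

69.6%

Total n(HNO3) added = 0.5983 x 0.03599 = 0.02153 mol.
n(NaOH) used = 0.1218 x 0.02487 = 0.003029 mol, which equals the excess n(HNO3).
So n(HNO3) consumed by the sample = 0.02153 - 0.003029 = 0.01850 mol.
n(CaCO3) = 0.01850 / 2 = 0.009252 mol.
mass CaCO3 = 0.009252 x 100.09 = 0.9260 g, so %CaCO3 = 0.9260/1.3310 x 100 = 69.6%.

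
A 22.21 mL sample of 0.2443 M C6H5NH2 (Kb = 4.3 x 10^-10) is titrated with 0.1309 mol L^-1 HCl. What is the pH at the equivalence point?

n(C6H5NH2) = 0.2443 x 0.02221 = 0.005426 mol; V(HCl) at equivalence = 0.005426/0.1309 = 0.04145 L.
At equivalence the base is fully converted to C6H5NH3+; total volume = 0.06366 L, so [C6H5NH3+] = 0.005426/0.06366 = 0.08523 M.
Ka(C6H5NH3+) = Kw/Kb = 1.0e-14 / 4.3 x 10^-10 = 2.33e-5.
[H^+] = sqrt(Ka x [C6H5NH3+]) = sqrt(2.33e-5 x 0.08523) = 0.00141 M.
pH = -log(0.00141) = 2.85.

2.85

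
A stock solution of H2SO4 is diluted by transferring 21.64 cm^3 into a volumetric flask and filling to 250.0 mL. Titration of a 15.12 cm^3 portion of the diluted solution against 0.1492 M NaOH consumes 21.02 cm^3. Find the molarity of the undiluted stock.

n(NaOH) = 0.1492 x 0.02102 = 0.003136 mol.
n(H2SO4) in the aliquot = 0.003136 x 1/2 = 0.001568 mol.
[diluted H2SO4] = 0.001568 / 0.01512 = 0.1037 M.
Dilution factor = 250.0/21.64 = 11.55, so [stock] = 0.1037 x 11.55 = 1.20 M.

1.20 M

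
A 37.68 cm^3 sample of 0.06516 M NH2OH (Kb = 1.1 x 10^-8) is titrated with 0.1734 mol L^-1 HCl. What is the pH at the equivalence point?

n(NH2OH) = 0.06516 x 0.03768 = 0.002455 mol; V(HCl) at equivalence = 0.002455/0.1734 = 0.01416 L.
At equivalence the base is fully converted to NH3OH+; total volume = 0.05184 L, so [NH3OH+] = 0.002455/0.05184 = 0.04736 M.
Ka(NH3OH+) = Kw/Kb = 1.0e-14 / 1.1 x 10^-8 = 9.09e-7.
[H^+] = sqrt(Ka x [NH3OH+]) = sqrt(9.09e-7 x 0.04736) = 0.000208 M.
pH = -log(0.000208) = 3.68.

3.68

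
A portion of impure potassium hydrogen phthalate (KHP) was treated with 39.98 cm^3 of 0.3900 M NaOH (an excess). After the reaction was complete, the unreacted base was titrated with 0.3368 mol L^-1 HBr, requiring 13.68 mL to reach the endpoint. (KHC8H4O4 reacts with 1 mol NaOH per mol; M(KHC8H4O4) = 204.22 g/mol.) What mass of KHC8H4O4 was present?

Total n(NaOH) added = 0.3900 x 0.03998 = 0.01559 mol.
n(HBr) used = 0.3368 x 0.01368 = 0.004607 mol, which equals the excess n(NaOH).
So n(NaOH) consumed by the sample = 0.01559 - 0.004607 = 0.01098 mol.
n(KHC8H4O4) = 0.01098 / 1 = 0.01098 mol.
mass = 0.01098 mol x 204.22 g/mol = 2.24 g.

2.24 g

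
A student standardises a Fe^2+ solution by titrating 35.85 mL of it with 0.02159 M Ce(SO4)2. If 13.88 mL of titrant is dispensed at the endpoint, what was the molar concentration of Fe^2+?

n(Ce(SO4)2) = 0.02159 x 0.01388 = 0.0002997 mol.
From the balanced equation, 1 mol Ce(SO4)2 reacts with 1 mol Fe^2+, so n(Fe^2+) = 0.0002997 x 1/1 = 0.0002997 mol.
[Fe^2+] = 0.0002997 / 0.03585 L = 0.00836 M.

0.00836 M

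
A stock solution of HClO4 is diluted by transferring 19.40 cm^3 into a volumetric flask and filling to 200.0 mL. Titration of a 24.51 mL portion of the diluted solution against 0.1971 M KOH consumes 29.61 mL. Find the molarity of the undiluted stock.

n(KOH) = 0.1971 x 0.02961 = 0.005836 mol.
n(HClO4) in the aliquot = 0.005836 mol.
[diluted HClO4] = 0.005836 / 0.02451 = 0.2381 M.
Dilution factor = 200.0/19.40 = 10.31, so [stock] = 0.2381 x 10.31 = 2.45 M.

2.45 M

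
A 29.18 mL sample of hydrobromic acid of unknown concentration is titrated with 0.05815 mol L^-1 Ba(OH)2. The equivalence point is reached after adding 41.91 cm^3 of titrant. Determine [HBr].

0.167 M

n(Ba(OH)2) delivered = 0.05815 x 0.04191 = 0.002437 mol.
The reaction is 2 HBr + 1 Ba(OH)2, so n(HBr) = 0.002437 x 2/1 = 0.004874 mol.
[HBr] = 0.004874 mol / 0.02918 L = 0.167 M.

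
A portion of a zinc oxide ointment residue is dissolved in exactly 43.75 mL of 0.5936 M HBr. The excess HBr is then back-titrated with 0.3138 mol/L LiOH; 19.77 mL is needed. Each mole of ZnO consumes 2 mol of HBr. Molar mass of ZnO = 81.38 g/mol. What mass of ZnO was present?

0.804 g

Total n(HBr) added = 0.5936 x 0.04375 = 0.02597 mol.
n(LiOH) used = 0.3138 x 0.01977 = 0.006204 mol, which equals the excess n(HBr).
So n(HBr) consumed by the sample = 0.02597 - 0.006204 = 0.01977 mol.
n(ZnO) = 0.01977 / 2 = 0.009883 mol.
mass = 0.009883 mol x 81.38 g/mol = 0.804 g.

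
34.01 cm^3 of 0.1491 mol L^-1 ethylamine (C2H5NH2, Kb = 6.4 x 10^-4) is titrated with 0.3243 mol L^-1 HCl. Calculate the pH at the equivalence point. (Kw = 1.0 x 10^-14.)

n(C2H5NH2) = 0.1491 x 0.03401 = 0.005071 mol; V(HCl) at equivalence = 0.005071/0.3243 = 0.01564 L.
At equivalence the base is fully converted to C2H5NH3+; total volume = 0.04965 L, so [C2H5NH3+] = 0.005071/0.04965 = 0.1021 M.
Ka(C2H5NH3+) = Kw/Kb = 1.0e-14 / 6.4 x 10^-4 = 1.56e-11.
[H^+] = sqrt(Ka x [C2H5NH3+]) = sqrt(1.56e-11 x 0.1021) = 1.26e-6 M.
pH = -log(1.26e-6) = 5.90.

5.90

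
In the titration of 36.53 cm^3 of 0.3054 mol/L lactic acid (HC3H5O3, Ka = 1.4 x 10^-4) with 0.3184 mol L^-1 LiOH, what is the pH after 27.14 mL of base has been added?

4.39

Initial n(HC3H5O3) = 0.3054 x 0.03653 = 0.01116 mol.
n(LiOH) added = 0.3184 x 0.02714 = 0.008641 mol, converting that many moles of HC3H5O3 to C3H5O3-.
Remaining n(HC3H5O3) = 0.002515 mol; n(C3H5O3-) = 0.008641 mol.
By Henderson-Hasselbalch, pH = pKa + log([A^-]/[HA]) = 3.85 + log(0.008641/0.002515) = 3.85 + (+0.54) = 4.39.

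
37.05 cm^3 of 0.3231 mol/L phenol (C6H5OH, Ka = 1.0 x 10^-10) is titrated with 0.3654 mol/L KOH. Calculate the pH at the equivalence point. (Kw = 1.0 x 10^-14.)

n(C6H5OH) = 0.3231 x 0.03705 = 0.01197 mol; V(KOH) at equivalence = 0.01197/0.3654 = 0.03276 L.
At equivalence all the acid is converted to C6H5O-; total volume = 0.03705 + 0.03276 = 0.06981 L, so [C6H5O-] = 0.01197/0.06981 = 0.1715 M.
Kb = Kw/Ka = 1.0e-14 / 1.0 x 10^-10 = 0.000100.
[OH^-] = sqrt(Kb x [C6H5O-]) = sqrt(0.000100 x 0.1715) = 0.00414 M.
pOH = 2.38, so pH = 14.00 - 2.38 = 11.62.

11.62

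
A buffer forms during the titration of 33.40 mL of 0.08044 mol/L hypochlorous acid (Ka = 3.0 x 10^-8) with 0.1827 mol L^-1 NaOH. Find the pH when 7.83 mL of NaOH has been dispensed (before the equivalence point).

7.58

Initial n(HClO) = 0.08044 x 0.03340 = 0.002687 mol.
n(NaOH) added = 0.1827 x 0.007830 = 0.001431 mol, converting that many moles of HClO to ClO-.
Remaining n(HClO) = 0.001256 mol; n(ClO-) = 0.001431 mol.
By Henderson-Hasselbalch, pH = pKa + log([A^-]/[HA]) = 7.52 + log(0.001431/0.001256) = 7.52 + (+0.06) = 7.58.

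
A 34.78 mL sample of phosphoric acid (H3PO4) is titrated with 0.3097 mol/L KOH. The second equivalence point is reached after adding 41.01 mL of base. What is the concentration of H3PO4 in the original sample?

0.183 M

n(KOH) = 0.3097 x 0.04101 = 0.01270 mol.
At the second equivalence point, 2 mol OH^- react per mol H3PO4, so n(H3PO4) = 0.01270 / 2 = 0.006350 mol.
[H3PO4] = 0.006350 / 0.03478 L = 0.183 M.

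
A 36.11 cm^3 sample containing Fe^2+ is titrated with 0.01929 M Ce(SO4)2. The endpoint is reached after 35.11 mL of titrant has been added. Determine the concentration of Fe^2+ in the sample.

0.0188 M

n(Ce(SO4)2) = 0.01929 x 0.03511 = 0.0006773 mol.
From the balanced equation, 1 mol Ce(SO4)2 reacts with 1 mol Fe^2+, so n(Fe^2+) = 0.0006773 x 1/1 = 0.0006773 mol.
[Fe^2+] = 0.0006773 / 0.03611 L = 0.0188 M.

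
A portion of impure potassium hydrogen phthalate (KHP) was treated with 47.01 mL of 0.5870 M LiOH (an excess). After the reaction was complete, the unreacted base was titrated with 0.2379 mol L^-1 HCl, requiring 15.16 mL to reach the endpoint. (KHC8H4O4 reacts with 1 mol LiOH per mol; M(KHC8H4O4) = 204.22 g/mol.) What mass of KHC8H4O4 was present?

4.90 g

Total n(LiOH) added = 0.5870 x 0.04701 = 0.02759 mol.
n(HCl) used = 0.2379 x 0.01516 = 0.003607 mol, which equals the excess n(LiOH).
So n(LiOH) consumed by the sample = 0.02759 - 0.003607 = 0.02399 mol.
n(KHC8H4O4) = 0.02399 / 1 = 0.02399 mol.
mass = 0.02399 mol x 204.22 g/mol = 4.90 g.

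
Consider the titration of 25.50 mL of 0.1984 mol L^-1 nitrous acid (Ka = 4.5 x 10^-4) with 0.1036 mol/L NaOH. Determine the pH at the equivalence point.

n(HNO2) = 0.1984 x 0.02550 = 0.005059 mol; V(NaOH) at equivalence = 0.005059/0.1036 = 0.04883 L.
At equivalence all the acid is converted to NO2-; total volume = 0.02550 + 0.04883 = 0.07433 L, so [NO2-] = 0.005059/0.07433 = 0.06806 M.
Kb = Kw/Ka = 1.0e-14 / 4.5 x 10^-4 = 2.22e-11.
[OH^-] = sqrt(Kb x [NO2-]) = sqrt(2.22e-11 x 0.06806) = 1.23e-6 M.
pOH = 5.91, so pH = 14.00 - 5.91 = 8.09.

8.09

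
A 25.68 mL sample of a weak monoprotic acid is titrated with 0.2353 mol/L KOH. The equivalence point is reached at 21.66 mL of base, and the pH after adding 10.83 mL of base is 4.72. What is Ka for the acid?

10.83 mL is half of the equivalence volume, so this is the half-equivalence point where [HA] = [A^-].
At half-equivalence pH = pKa, so pKa = 4.72.
Ka = 10^(-4.72) = 1.9 x 10^-5.

1.9 x 10^-5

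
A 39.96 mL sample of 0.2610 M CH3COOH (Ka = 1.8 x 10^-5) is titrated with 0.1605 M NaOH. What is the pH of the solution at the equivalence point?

n(CH3COOH) = 0.2610 x 0.03996 = 0.01043 mol; V(NaOH) at equivalence = 0.01043/0.1605 = 0.06498 L.
At equivalence all the acid is converted to CH3COO-; total volume = 0.03996 + 0.06498 = 0.1049 L, so [CH3COO-] = 0.01043/0.1049 = 0.09938 M.
Kb = Kw/Ka = 1.0e-14 / 1.8 x 10^-5 = 5.56e-10.
[OH^-] = sqrt(Kb x [CH3COO-]) = sqrt(5.56e-10 x 0.09938) = 7.43e-6 M.
pOH = 5.13, so pH = 14.00 - 5.13 = 8.87.

8.87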